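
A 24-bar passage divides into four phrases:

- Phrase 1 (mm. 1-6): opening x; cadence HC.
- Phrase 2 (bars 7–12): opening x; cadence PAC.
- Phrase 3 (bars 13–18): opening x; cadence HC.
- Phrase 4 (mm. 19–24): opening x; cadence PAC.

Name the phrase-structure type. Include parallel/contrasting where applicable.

repeated period

The cadence pattern HC–PAC–HC–PAC is weak–strong twice, and phrases 3–4 restate phrases 1–2: a period heard twice, not a double period (which would end weakly at phrase 2).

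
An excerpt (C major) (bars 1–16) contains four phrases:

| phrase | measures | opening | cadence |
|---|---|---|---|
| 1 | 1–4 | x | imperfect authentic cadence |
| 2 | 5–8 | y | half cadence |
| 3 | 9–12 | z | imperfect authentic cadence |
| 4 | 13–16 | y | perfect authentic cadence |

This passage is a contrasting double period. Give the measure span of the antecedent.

measures 1–8

In a double period the four phrases pair into a large antecedent (phrases 1–2, ending half cadence) and a large consequent (phrases 3–4, ending perfect authentic cadence). The antecedent spans bars 1–8.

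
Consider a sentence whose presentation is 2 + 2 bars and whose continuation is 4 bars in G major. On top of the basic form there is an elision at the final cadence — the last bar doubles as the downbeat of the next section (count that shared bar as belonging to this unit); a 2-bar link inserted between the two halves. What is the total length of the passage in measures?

10 measures

Basic sentence: 2 + 2 + 4 = 8 bars.
8 (basic form) + 2 (link) = 10.
The elision shares a bar with the next section but does not change this unit's count.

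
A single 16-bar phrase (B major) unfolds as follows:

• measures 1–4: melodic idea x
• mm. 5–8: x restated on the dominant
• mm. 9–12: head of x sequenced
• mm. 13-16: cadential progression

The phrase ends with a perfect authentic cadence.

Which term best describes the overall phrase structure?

sentence

Basic idea (mm. 1-4) + its repetition (bars 5–8) form the presentation; fragmentation and cadence (mm. 9–16) form the continuation — the 16-bar whole is a sentence.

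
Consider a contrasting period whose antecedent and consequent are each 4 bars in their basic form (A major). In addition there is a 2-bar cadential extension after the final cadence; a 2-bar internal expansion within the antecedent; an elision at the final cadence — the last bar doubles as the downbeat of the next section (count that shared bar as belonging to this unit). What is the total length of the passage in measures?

Basic contrasting period: 4 + 4 = 8 bars.
8 (basic form) + 2 (cadential extension) + 2 (internal expansion) = 12.
The elision shares a bar with the next section but does not change this unit's count.

12 measures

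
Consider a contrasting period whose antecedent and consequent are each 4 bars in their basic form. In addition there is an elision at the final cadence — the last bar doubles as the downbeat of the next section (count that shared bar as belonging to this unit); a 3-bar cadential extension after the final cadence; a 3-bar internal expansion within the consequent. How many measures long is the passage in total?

14 measures

Basic contrasting period: 4 + 4 = 8 bars.
8 (basic form) + 3 (cadential extension) + 3 (internal expansion) = 14.
The elision shares a bar with the next section but does not change this unit's count.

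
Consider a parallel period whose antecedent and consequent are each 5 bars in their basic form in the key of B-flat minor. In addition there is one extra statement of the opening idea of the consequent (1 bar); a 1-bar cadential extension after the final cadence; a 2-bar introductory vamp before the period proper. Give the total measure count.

Basic parallel period: 5 + 5 = 10 bars.
10 (basic form) + 1 (extra statement) + 1 (cadential extension) + 2 (introduction) = 14.

14 measures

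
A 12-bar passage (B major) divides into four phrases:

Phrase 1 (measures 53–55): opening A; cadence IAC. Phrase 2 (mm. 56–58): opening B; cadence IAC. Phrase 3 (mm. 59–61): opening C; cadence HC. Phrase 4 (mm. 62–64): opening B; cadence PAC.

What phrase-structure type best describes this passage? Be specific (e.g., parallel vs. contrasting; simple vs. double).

Four phrases in two halves: the first half (measures 53–58) ends with an imperfect authentic cadence, the second (measures 59–64) with a perfect authentic cadence — a large antecedent–consequent pair, i.e. a double period.
Phrase 3 begins with different material from phrase 1, making it contrasting.

contrasting double period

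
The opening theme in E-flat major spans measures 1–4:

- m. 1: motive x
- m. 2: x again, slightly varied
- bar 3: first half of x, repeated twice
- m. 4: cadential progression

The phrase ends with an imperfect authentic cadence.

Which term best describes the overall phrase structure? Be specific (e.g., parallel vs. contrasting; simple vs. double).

sentence

Basic idea (m. 1) + its repetition (m. 2) form the presentation; fragmentation and cadence (mm. 3-4) form the continuation — the 4-bar whole is a sentence.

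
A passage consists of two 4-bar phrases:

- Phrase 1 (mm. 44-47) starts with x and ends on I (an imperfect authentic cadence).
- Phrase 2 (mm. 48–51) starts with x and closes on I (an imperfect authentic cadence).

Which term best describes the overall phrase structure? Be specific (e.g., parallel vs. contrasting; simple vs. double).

Both phrases have the same opening (x) and the same cadence (imperfect authentic cadence): the second is a restatement, not a consequent, so this is a repeated phrase rather than a period.

repeated phrase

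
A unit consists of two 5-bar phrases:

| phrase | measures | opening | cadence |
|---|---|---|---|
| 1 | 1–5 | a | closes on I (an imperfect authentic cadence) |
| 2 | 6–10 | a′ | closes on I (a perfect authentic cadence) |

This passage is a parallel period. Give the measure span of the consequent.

The antecedent is the phrase ending with the weaker cadence (imperfect authentic cadence, phrase 1) and the consequent the one ending more conclusively (perfect authentic cadence, phrase 2); the consequent is mm. 6–10.

measures 6–10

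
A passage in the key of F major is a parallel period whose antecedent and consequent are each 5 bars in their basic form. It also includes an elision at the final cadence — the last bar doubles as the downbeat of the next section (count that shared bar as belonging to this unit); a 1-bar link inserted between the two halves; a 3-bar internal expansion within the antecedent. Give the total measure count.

Basic parallel period: 5 + 5 = 10 bars.
10 (basic form) + 1 (link) + 3 (internal expansion) = 14.
The elision shares a bar with the next section but does not change this unit's count.

14 measures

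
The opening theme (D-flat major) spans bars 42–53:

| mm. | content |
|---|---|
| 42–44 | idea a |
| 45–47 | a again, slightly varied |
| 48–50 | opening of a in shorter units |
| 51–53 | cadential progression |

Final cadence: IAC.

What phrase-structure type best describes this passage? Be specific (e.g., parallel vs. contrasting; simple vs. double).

sentence

Basic idea (bars 42–44) + its repetition (measures 45–47) form the presentation; fragmentation and cadence (mm. 48–53) form the continuation — the 12-bar whole is a sentence.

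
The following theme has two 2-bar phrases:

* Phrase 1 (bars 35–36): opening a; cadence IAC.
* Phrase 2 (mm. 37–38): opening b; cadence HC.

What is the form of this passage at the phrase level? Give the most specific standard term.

phrase group

The second phrase closes with a half cadence, which is not stronger than the first phrase's imperfect authentic cadence; without a weak→strong cadential pair there is no antecedent–consequent relationship, so this is a phrase group rather than a period.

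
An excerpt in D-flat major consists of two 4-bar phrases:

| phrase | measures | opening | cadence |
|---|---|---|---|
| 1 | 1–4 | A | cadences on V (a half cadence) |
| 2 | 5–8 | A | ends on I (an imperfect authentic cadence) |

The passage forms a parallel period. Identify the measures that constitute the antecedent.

The antecedent is the phrase ending with the weaker cadence (half cadence, phrase 1) and the consequent the one ending more conclusively (imperfect authentic cadence, phrase 2); the antecedent is mm. 1-4.

measures 1–4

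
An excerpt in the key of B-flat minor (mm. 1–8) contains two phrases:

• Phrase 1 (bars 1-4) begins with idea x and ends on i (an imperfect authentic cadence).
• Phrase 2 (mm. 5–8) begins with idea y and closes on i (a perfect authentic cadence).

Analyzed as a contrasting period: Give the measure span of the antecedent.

The antecedent is the phrase ending with the weaker cadence (imperfect authentic cadence, phrase 1) and the consequent the one ending more conclusively (perfect authentic cadence, phrase 2); the antecedent is mm. 1–4.

measures 1–4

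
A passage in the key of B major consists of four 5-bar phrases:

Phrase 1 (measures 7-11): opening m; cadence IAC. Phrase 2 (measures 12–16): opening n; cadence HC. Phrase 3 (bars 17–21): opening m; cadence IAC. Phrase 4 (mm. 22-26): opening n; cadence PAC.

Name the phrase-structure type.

Four phrases in two halves: the first half (mm. 7–16) ends with a half cadence, the second (bars 17-26) with a perfect authentic cadence — a large antecedent–consequent pair, i.e. a double period.
Phrase 3 begins with the same material as phrase 1, making it parallel.

parallel double period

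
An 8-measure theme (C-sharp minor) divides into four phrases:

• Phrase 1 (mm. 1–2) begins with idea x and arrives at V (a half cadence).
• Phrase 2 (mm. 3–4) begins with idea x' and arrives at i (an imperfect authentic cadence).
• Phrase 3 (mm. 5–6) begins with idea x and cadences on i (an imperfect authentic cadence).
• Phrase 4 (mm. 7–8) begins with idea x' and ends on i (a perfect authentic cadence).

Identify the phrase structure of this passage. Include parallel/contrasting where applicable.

parallel double period

Four phrases in two halves: the first half (mm. 1-4) ends with an imperfect authentic cadence, the second (bars 5-8) with a perfect authentic cadence — a large antecedent–consequent pair, i.e. a double period.
Phrase 3 begins with the same material as phrase 1, making it parallel.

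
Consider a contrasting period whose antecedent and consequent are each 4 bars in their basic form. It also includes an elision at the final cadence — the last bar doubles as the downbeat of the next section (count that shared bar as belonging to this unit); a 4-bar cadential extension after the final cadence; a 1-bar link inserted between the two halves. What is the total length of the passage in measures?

13 measures

Basic contrasting period: 4 + 4 = 8 bars.
8 (basic form) + 4 (cadential extension) + 1 (link) = 13.
The elision shares a bar with the next section but does not change this unit's count.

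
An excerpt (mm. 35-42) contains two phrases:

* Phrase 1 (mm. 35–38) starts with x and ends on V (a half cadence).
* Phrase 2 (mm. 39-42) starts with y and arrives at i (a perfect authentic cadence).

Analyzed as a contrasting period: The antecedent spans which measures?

The antecedent is the phrase ending with the weaker cadence (half cadence, phrase 1) and the consequent the one ending more conclusively (perfect authentic cadence, phrase 2); the antecedent is mm. 35–38.

measures 35–38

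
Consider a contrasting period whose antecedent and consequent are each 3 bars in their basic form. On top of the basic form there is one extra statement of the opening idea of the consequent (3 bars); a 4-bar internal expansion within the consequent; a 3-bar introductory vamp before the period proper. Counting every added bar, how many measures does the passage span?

16 measures

Basic contrasting period: 3 + 3 = 6 bars.
6 (basic form) + 3 (extra statement) + 4 (internal expansion) + 3 (introduction) = 16.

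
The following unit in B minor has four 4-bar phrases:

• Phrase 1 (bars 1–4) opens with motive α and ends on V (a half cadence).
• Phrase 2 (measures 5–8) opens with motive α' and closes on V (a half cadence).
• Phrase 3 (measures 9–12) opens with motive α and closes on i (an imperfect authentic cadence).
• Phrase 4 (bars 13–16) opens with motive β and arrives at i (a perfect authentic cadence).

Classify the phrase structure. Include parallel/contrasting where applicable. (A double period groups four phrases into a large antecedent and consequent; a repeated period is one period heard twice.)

parallel double period

Four phrases in two halves: the first half (bars 1–8) ends with a half cadence, the second (mm. 9–16) with a perfect authentic cadence — a large antecedent–consequent pair, i.e. a double period.
Phrase 3 begins with the same material as phrase 1, making it parallel.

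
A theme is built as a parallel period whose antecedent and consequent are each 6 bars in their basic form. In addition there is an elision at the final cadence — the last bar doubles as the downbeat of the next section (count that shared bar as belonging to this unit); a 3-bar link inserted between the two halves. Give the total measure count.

15 measures

Basic parallel period: 6 + 6 = 12 bars.
12 (basic form) + 3 (link) = 15.
The elision shares a bar with the next section but does not change this unit's count.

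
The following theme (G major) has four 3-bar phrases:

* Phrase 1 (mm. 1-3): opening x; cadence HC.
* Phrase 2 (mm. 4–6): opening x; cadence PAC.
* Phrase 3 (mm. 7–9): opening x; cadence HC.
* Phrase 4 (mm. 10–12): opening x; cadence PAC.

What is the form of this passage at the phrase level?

repeated period

The cadence pattern HC–PAC–HC–PAC is weak–strong twice, and phrases 3–4 restate phrases 1–2: a period heard twice, not a double period (which would end weakly at phrase 2).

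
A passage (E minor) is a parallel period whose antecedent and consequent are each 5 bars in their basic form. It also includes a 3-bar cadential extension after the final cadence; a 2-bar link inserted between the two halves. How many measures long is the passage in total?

Basic parallel period: 5 + 5 = 10 bars.
10 (basic form) + 3 (cadential extension) + 2 (link) = 15.

15 measures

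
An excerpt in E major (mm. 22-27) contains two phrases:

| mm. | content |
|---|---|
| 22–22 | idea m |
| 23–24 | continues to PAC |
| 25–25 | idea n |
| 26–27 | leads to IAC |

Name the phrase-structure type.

phrase group

The second phrase closes with an imperfect authentic cadence, which is not stronger than the first phrase's perfect authentic cadence; without a weak→strong cadential pair there is no antecedent–consequent relationship, so this is a phrase group rather than a period.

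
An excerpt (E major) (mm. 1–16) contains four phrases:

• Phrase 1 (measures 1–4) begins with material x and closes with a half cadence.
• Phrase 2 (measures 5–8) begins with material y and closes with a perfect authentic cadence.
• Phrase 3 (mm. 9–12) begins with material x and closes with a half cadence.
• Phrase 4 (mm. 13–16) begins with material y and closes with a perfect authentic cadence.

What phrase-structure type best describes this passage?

The cadence pattern HC–PAC–HC–PAC is weak–strong twice, and phrases 3–4 restate phrases 1–2: a period heard twice, not a double period (which would end weakly at phrase 2).

repeated period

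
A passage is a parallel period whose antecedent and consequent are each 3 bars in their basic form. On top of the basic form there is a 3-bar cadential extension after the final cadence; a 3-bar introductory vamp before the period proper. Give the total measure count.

Basic parallel period: 3 + 3 = 6 bars.
6 (basic form) + 3 (cadential extension) + 3 (introduction) = 12.

12 measures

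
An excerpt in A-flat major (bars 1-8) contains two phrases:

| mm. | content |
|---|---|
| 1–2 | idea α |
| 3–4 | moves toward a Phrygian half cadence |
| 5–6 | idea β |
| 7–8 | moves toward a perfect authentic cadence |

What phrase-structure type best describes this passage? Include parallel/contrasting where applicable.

contrasting period

Phrase 1 ends with a Phrygian half cadence (weaker) and phrase 2 with a perfect authentic cadence (stronger): antecedent + consequent = a period.
The two phrases open with different material (α / β), so the period is contrasting.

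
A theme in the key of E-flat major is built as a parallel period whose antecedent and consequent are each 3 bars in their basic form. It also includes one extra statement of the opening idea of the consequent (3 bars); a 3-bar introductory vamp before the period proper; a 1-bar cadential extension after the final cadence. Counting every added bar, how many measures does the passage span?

Basic parallel period: 3 + 3 = 6 bars.
6 (basic form) + 3 (extra statement) + 3 (introduction) + 1 (cadential extension) = 13.

13 measures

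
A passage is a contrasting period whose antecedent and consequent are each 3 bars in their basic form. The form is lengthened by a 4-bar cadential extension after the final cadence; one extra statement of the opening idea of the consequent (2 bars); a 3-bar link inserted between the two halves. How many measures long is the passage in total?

Basic contrasting period: 3 + 3 = 6 bars.
6 (basic form) + 4 (cadential extension) + 2 (extra statement) + 3 (link) = 15.

15 measures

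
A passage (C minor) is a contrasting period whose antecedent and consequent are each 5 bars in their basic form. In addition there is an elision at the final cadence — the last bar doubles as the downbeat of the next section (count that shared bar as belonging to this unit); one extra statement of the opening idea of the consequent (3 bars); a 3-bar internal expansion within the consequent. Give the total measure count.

16 measures

Basic contrasting period: 5 + 5 = 10 bars.
10 (basic form) + 3 (extra statement) + 3 (internal expansion) = 16.
The elision shares a bar with the next section but does not change this unit's count.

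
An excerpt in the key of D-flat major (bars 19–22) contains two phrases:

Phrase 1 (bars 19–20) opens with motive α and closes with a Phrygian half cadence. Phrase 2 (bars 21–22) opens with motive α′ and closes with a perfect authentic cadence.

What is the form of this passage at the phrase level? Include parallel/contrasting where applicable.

parallel period

Phrase 1 ends with a Phrygian half cadence (weaker) and phrase 2 with a perfect authentic cadence (stronger): antecedent + consequent = a period.
The two phrases open with the same material (α / α′), so the period is parallel.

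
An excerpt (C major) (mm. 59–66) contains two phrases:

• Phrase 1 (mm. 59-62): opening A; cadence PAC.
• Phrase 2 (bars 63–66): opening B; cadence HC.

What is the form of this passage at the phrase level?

phrase group

The second phrase closes with a half cadence, which is not stronger than the first phrase's perfect authentic cadence; without a weak→strong cadential pair there is no antecedent–consequent relationship, so this is a phrase group rather than a period.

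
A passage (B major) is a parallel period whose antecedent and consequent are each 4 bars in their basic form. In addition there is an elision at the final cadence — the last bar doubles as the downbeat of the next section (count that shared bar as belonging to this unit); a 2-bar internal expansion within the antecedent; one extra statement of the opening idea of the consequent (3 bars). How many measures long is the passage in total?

Basic parallel period: 4 + 4 = 8 bars.
8 (basic form) + 2 (internal expansion) + 3 (extra statement) = 13.
The elision shares a bar with the next section but does not change this unit's count.

13 measures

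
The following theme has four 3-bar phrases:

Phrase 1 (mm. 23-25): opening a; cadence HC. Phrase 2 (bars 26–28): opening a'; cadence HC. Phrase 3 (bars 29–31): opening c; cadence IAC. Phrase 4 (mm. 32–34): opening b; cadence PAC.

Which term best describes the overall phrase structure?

contrasting double period

Four phrases in two halves: the first half (bars 23-28) ends with a half cadence, the second (mm. 29–34) with a perfect authentic cadence — a large antecedent–consequent pair, i.e. a double period.
Phrase 3 begins with different material from phrase 1, making it contrasting.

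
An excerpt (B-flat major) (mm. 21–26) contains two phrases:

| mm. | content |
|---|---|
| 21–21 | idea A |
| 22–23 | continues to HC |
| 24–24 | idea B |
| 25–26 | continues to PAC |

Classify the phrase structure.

Phrase 1 ends with a half cadence (weaker) and phrase 2 with a perfect authentic cadence (stronger): antecedent + consequent = a period.
The two phrases open with different material (A / B), so the period is contrasting.

contrasting period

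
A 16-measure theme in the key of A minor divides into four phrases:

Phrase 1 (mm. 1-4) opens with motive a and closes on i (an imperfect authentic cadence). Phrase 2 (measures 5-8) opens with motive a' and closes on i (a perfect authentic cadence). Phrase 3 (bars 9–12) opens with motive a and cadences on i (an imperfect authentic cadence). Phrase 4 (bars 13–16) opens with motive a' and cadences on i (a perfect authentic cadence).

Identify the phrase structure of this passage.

The cadence pattern IAC–PAC–IAC–PAC is weak–strong twice, and phrases 3–4 restate phrases 1–2: a period heard twice, not a double period (which would end weakly at phrase 2).

repeated period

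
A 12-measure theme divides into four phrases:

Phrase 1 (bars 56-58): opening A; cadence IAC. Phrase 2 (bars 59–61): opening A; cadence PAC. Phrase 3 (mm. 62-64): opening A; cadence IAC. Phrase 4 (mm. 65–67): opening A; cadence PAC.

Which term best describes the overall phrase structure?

The cadence pattern IAC–PAC–IAC–PAC is weak–strong twice, and phrases 3–4 restate phrases 1–2: a period heard twice, not a double period (which would end weakly at phrase 2).

repeated period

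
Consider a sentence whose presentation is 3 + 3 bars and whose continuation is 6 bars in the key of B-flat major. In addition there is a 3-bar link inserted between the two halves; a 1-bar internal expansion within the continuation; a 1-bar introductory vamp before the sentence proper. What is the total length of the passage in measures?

17 measures

Basic sentence: 3 + 3 + 6 = 12 bars.
12 (basic form) + 3 (link) + 1 (internal expansion) + 1 (introduction) = 17.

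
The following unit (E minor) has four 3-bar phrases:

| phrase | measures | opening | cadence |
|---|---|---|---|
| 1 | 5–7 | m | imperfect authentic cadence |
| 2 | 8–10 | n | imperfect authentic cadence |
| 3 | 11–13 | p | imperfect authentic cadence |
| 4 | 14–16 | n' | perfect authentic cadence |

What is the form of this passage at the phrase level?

contrasting double period

Four phrases in two halves: the first half (bars 5–10) ends with an imperfect authentic cadence, the second (mm. 11–16) with a perfect authentic cadence — a large antecedent–consequent pair, i.e. a double period.
Phrase 3 begins with different material from phrase 1, making it contrasting.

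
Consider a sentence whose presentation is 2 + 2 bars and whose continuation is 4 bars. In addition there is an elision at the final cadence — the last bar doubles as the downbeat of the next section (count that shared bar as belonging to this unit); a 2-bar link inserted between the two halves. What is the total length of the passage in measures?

10 measures

Basic sentence: 2 + 2 + 4 = 8 bars.
8 (basic form) + 2 (link) = 10.
The elision shares a bar with the next section but does not change this unit's count.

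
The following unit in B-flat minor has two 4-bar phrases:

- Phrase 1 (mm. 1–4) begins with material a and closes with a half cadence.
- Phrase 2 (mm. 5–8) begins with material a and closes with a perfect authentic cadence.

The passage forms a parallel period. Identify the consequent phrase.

The phrase ending with the weaker cadence (half cadence) is the antecedent; the one ending more conclusively (perfect authentic cadence) is the consequent. The consequent is phrase 2.

phrase 2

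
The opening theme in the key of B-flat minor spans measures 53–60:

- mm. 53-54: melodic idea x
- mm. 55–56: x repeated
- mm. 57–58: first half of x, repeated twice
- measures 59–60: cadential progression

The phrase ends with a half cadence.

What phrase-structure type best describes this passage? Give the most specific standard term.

sentence

Basic idea (mm. 53–54) + its repetition (measures 55–56) form the presentation; fragmentation and cadence (mm. 57-60) form the continuation — the 8-bar whole is a sentence.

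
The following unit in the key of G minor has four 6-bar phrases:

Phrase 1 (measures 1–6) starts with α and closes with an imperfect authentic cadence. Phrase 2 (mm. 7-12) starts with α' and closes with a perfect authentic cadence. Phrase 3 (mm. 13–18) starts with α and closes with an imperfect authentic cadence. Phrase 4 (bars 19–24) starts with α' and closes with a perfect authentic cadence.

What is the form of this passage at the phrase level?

The cadence pattern IAC–PAC–IAC–PAC is weak–strong twice, and phrases 3–4 restate phrases 1–2: a period heard twice, not a double period (which would end weakly at phrase 2).

repeated period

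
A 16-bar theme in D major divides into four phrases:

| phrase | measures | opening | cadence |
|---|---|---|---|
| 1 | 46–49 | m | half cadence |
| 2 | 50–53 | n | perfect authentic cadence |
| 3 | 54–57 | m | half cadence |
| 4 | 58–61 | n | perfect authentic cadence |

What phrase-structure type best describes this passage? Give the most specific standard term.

repeated period

The cadence pattern HC–PAC–HC–PAC is weak–strong twice, and phrases 3–4 restate phrases 1–2: a period heard twice, not a double period (which would end weakly at phrase 2).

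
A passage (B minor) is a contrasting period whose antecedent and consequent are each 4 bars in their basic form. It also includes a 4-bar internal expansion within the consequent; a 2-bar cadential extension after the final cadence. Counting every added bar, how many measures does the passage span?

Basic contrasting period: 4 + 4 = 8 bars.
8 (basic form) + 4 (internal expansion) + 2 (cadential extension) = 14.

14 measures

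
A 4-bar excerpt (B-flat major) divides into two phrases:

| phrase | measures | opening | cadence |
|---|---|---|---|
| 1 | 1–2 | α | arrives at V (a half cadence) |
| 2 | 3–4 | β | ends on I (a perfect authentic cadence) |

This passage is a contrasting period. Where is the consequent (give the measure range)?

measures 3–4

The antecedent is the phrase ending with the weaker cadence (half cadence, phrase 1) and the consequent the one ending more conclusively (perfect authentic cadence, phrase 2); the consequent is measures 3–4.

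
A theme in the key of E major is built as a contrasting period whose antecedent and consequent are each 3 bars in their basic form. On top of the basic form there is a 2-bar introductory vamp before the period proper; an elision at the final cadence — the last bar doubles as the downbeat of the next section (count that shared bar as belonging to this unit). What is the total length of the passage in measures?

8 measures

Basic contrasting period: 3 + 3 = 6 bars.
6 (basic form) + 2 (introduction) = 8.
The elision shares a bar with the next section but does not change this unit's count.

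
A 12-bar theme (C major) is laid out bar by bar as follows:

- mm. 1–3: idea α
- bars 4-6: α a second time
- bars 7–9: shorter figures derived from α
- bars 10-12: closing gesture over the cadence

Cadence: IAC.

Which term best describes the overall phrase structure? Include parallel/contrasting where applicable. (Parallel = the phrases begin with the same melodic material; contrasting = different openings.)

sentence

Basic idea (bars 1-3) + its repetition (bars 4–6) form the presentation; fragmentation and cadence (mm. 7-12) form the continuation — the 12-bar whole is a sentence.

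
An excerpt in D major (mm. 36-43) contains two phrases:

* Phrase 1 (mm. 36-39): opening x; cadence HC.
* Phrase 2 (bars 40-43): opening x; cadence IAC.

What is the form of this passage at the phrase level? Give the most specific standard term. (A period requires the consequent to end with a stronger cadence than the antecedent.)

Phrase 1 ends with a half cadence (weaker) and phrase 2 with an imperfect authentic cadence (stronger): antecedent + consequent = a period.
The two phrases open with the same material (x / x), so the period is parallel.

parallel period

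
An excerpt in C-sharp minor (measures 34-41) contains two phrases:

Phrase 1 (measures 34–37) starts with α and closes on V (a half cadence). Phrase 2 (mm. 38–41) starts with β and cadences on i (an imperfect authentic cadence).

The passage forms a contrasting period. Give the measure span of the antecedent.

The phrase ending with the weaker cadence (half cadence) is the antecedent; the one ending more conclusively (imperfect authentic cadence) is the consequent. The antecedent is measures 34–37.

measures 34–37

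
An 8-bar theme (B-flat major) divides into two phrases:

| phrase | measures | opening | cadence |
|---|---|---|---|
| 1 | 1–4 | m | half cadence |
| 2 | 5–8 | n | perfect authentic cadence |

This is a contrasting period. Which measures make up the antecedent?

measures 1–4

The phrase ending with the weaker cadence (half cadence) is the antecedent; the one ending more conclusively (perfect authentic cadence) is the consequent. The antecedent is measures 1–4.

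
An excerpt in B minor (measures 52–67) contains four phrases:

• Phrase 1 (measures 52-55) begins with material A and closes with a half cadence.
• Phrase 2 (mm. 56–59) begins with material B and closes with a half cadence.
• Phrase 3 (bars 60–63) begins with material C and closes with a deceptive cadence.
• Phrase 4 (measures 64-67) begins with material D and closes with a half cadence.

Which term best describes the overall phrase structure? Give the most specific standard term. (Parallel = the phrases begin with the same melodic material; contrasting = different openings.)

Phrase 4 ends with a half cadence, no stronger than phrase 2's half cadence, so the four phrases do not form a double period; nor do phrases 3–4 duplicate 1–2, so it is not a repeated period. With no phrase reaching a conclusive cadence, the passage is a phrase group.

phrase group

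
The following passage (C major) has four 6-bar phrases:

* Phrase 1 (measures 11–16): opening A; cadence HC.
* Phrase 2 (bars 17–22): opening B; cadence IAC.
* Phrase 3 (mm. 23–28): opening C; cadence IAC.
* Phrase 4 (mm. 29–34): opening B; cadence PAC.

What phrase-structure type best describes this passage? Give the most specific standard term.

Four phrases in two halves: the first half (mm. 11–22) ends with an imperfect authentic cadence, the second (measures 23-34) with a perfect authentic cadence — a large antecedent–consequent pair, i.e. a double period.
Phrase 3 begins with different material from phrase 1, making it contrasting.

contrasting double period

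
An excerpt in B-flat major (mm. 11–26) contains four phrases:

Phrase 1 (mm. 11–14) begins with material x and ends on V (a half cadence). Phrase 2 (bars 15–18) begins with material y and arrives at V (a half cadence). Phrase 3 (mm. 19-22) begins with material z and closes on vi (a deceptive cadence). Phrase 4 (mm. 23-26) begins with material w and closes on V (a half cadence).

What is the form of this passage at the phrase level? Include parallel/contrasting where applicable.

phrase group

Phrase 4 ends with a half cadence, no stronger than phrase 2's half cadence, so the four phrases do not form a double period; nor do phrases 3–4 duplicate 1–2, so it is not a repeated period. With no phrase reaching a conclusive cadence, the passage is a phrase group.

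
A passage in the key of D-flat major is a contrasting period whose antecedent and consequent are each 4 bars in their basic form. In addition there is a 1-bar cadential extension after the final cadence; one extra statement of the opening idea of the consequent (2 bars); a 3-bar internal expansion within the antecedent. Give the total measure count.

14 measures

Basic contrasting period: 4 + 4 = 8 bars.
8 (basic form) + 1 (cadential extension) + 2 (extra statement) + 3 (internal expansion) = 14.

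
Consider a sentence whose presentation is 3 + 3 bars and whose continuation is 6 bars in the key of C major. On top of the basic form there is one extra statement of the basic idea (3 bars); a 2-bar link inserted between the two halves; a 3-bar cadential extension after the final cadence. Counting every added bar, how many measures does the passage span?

20 measures

Basic sentence: 3 + 3 + 6 = 12 bars.
12 (basic form) + 3 (extra statement) + 2 (link) + 3 (cadential extension) = 20.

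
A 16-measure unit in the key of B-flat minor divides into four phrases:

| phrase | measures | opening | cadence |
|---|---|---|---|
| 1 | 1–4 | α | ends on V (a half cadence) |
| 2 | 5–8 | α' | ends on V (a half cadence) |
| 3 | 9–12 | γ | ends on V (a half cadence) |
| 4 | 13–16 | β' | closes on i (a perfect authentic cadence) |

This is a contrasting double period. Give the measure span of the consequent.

measures 9–16

In a double period the first pair of phrases (ending half cadence) is the large antecedent and the second pair (ending perfect authentic cadence) is the large consequent; the consequent is measures 9–16.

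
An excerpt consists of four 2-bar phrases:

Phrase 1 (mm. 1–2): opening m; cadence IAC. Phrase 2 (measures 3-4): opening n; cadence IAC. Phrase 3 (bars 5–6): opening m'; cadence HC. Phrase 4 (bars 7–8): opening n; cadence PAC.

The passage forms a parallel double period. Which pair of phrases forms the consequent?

In a double period the first pair of phrases (ending imperfect authentic cadence) is the large antecedent and the second pair (ending perfect authentic cadence) is the large consequent; the consequent is phrases 3 and 4.

phrases 3 and 4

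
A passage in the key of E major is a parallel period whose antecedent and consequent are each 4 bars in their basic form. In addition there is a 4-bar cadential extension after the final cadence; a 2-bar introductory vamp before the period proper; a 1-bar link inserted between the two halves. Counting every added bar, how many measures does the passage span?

15 measures

Basic parallel period: 4 + 4 = 8 bars.
8 (basic form) + 4 (cadential extension) + 2 (introduction) + 1 (link) = 15.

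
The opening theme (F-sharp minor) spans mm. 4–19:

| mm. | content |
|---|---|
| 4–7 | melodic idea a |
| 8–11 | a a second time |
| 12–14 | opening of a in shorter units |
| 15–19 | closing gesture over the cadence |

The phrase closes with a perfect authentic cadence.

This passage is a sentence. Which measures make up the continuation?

measures 12–19

After the presentation (mm. 4–11), the continuation covers the fragmentation through the cadence: bars 12–19.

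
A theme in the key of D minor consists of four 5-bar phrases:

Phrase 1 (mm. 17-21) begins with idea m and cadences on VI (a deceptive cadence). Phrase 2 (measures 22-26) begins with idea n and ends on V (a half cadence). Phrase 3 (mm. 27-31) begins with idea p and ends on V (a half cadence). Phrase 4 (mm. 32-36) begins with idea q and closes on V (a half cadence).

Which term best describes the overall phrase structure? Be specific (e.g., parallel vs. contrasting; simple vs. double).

phrase group

Phrase 4 ends with a half cadence, no stronger than phrase 2's half cadence, so the four phrases do not form a double period; nor do phrases 3–4 duplicate 1–2, so it is not a repeated period. With no phrase reaching a conclusive cadence, the passage is a phrase group.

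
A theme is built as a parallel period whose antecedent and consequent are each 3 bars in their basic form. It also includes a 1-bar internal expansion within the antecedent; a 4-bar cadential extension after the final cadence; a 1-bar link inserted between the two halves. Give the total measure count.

Basic parallel period: 3 + 3 = 6 bars.
6 (basic form) + 1 (internal expansion) + 4 (cadential extension) + 1 (link) = 12.

12 measures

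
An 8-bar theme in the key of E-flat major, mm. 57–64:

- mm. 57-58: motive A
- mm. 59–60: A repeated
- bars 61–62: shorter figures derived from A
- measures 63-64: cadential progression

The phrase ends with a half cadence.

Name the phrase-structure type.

Basic idea (bars 57-58) + its repetition (mm. 59-60) form the presentation; fragmentation and cadence (mm. 61–64) form the continuation — the 8-bar whole is a sentence.

sentence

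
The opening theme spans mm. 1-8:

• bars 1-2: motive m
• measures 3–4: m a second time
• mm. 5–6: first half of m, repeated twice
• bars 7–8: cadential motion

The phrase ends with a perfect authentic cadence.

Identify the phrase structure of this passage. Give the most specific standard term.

Basic idea (bars 1-2) + its repetition (bars 3–4) form the presentation; fragmentation and cadence (mm. 5–8) form the continuation — the 8-bar whole is a sentence.

sentence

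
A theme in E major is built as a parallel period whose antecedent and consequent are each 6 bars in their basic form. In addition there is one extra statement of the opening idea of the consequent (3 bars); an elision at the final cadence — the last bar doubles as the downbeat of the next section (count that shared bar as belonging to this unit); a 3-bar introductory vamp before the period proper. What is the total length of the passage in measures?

Basic parallel period: 6 + 6 = 12 bars.
12 (basic form) + 3 (extra statement) + 3 (introduction) = 18.
The elision shares a bar with the next section but does not change this unit's count.

18 measures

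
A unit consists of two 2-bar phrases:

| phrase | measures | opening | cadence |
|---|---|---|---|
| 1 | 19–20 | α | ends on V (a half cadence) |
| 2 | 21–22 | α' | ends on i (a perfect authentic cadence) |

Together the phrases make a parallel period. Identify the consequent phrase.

The phrase ending with the weaker cadence (half cadence) is the antecedent; the one ending more conclusively (perfect authentic cadence) is the consequent. The consequent is phrase 2.

phrase 2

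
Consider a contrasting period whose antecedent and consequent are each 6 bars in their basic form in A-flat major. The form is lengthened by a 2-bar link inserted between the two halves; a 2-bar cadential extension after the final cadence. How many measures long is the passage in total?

16 measures

Basic contrasting period: 6 + 6 = 12 bars.
12 (basic form) + 2 (link) + 2 (cadential extension) = 16.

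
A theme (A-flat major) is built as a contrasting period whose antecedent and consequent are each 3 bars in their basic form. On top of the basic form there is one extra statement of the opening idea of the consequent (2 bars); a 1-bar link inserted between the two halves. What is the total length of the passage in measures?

Basic contrasting period: 3 + 3 = 6 bars.
6 (basic form) + 2 (extra statement) + 1 (link) = 9.

9 measures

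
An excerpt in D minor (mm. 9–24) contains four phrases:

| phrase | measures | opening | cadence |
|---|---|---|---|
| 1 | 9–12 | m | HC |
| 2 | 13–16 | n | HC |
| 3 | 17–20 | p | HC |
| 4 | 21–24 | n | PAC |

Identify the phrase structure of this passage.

Four phrases in two halves: the first half (mm. 9–16) ends with a half cadence, the second (measures 17–24) with a perfect authentic cadence — a large antecedent–consequent pair, i.e. a double period.
Phrase 3 begins with different material from phrase 1, making it contrasting.

contrasting double period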